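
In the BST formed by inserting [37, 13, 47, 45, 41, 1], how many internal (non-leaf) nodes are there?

Tree built from: [37, 13, 47, 45, 41, 1]
Tree (level-order array): [37, 13, 47, 1, None, 45, None, None, None, 41]
Rule: An internal node has at least one child.
Per-node child counts:
  node 37: 2 child(ren)
  node 13: 1 child(ren)
  node 1: 0 child(ren)
  node 47: 1 child(ren)
  node 45: 1 child(ren)
  node 41: 0 child(ren)
Matching nodes: [37, 13, 47, 45]
Count of internal (non-leaf) nodes: 4


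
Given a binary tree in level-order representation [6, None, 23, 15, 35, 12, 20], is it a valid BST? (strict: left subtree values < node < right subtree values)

Level-order array: [6, None, 23, 15, 35, 12, 20]
Validate using subtree bounds (lo, hi): at each node, require lo < value < hi,
then recurse left with hi=value and right with lo=value.
Preorder trace (stopping at first violation):
  at node 6 with bounds (-inf, +inf): OK
  at node 23 with bounds (6, +inf): OK
  at node 15 with bounds (6, 23): OK
  at node 12 with bounds (6, 15): OK
  at node 20 with bounds (15, 23): OK
  at node 35 with bounds (23, +inf): OK
No violation found at any node.
Result: Valid BST


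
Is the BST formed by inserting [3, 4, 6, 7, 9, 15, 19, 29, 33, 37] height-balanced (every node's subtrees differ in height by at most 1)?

Tree (level-order array): [3, None, 4, None, 6, None, 7, None, 9, None, 15, None, 19, None, 29, None, 33, None, 37]
Definition: a tree is height-balanced if, at every node, |h(left) - h(right)| <= 1 (empty subtree has height -1).
Bottom-up per-node check:
  node 37: h_left=-1, h_right=-1, diff=0 [OK], height=0
  node 33: h_left=-1, h_right=0, diff=1 [OK], height=1
  node 29: h_left=-1, h_right=1, diff=2 [FAIL (|-1-1|=2 > 1)], height=2
  node 19: h_left=-1, h_right=2, diff=3 [FAIL (|-1-2|=3 > 1)], height=3
  node 15: h_left=-1, h_right=3, diff=4 [FAIL (|-1-3|=4 > 1)], height=4
  node 9: h_left=-1, h_right=4, diff=5 [FAIL (|-1-4|=5 > 1)], height=5
  node 7: h_left=-1, h_right=5, diff=6 [FAIL (|-1-5|=6 > 1)], height=6
  node 6: h_left=-1, h_right=6, diff=7 [FAIL (|-1-6|=7 > 1)], height=7
  node 4: h_left=-1, h_right=7, diff=8 [FAIL (|-1-7|=8 > 1)], height=8
  node 3: h_left=-1, h_right=8, diff=9 [FAIL (|-1-8|=9 > 1)], height=9
Node 29 violates the condition: |-1 - 1| = 2 > 1.
Result: Not balanced


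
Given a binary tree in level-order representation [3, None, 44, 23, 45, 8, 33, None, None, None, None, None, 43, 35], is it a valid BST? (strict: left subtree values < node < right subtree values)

Level-order array: [3, None, 44, 23, 45, 8, 33, None, None, None, None, None, 43, 35]
Validate using subtree bounds (lo, hi): at each node, require lo < value < hi,
then recurse left with hi=value and right with lo=value.
Preorder trace (stopping at first violation):
  at node 3 with bounds (-inf, +inf): OK
  at node 44 with bounds (3, +inf): OK
  at node 23 with bounds (3, 44): OK
  at node 8 with bounds (3, 23): OK
  at node 33 with bounds (23, 44): OK
  at node 43 with bounds (33, 44): OK
  at node 35 with bounds (33, 43): OK
  at node 45 with bounds (44, +inf): OK
No violation found at any node.
Result: Valid BST


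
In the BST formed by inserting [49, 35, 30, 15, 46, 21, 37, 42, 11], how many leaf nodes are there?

Tree built from: [49, 35, 30, 15, 46, 21, 37, 42, 11]
Tree (level-order array): [49, 35, None, 30, 46, 15, None, 37, None, 11, 21, None, 42]
Rule: A leaf has 0 children.
Per-node child counts:
  node 49: 1 child(ren)
  node 35: 2 child(ren)
  node 30: 1 child(ren)
  node 15: 2 child(ren)
  node 11: 0 child(ren)
  node 21: 0 child(ren)
  node 46: 1 child(ren)
  node 37: 1 child(ren)
  node 42: 0 child(ren)
Matching nodes: [11, 21, 42]
Count of leaf nodes: 3


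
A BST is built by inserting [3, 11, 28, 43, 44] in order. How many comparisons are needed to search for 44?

Search path for 44: 3 -> 11 -> 28 -> 43 -> 44
Found: True
Comparisons: 5


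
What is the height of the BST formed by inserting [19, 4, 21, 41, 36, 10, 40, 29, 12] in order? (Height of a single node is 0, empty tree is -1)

Insertion order: [19, 4, 21, 41, 36, 10, 40, 29, 12]
Tree (level-order array): [19, 4, 21, None, 10, None, 41, None, 12, 36, None, None, None, 29, 40]
Compute height bottom-up (empty subtree = -1):
  height(12) = 1 + max(-1, -1) = 0
  height(10) = 1 + max(-1, 0) = 1
  height(4) = 1 + max(-1, 1) = 2
  height(29) = 1 + max(-1, -1) = 0
  height(40) = 1 + max(-1, -1) = 0
  height(36) = 1 + max(0, 0) = 1
  height(41) = 1 + max(1, -1) = 2
  height(21) = 1 + max(-1, 2) = 3
  height(19) = 1 + max(2, 3) = 4
Height = 4


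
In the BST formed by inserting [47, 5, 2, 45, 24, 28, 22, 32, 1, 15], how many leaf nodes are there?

Tree built from: [47, 5, 2, 45, 24, 28, 22, 32, 1, 15]
Tree (level-order array): [47, 5, None, 2, 45, 1, None, 24, None, None, None, 22, 28, 15, None, None, 32]
Rule: A leaf has 0 children.
Per-node child counts:
  node 47: 1 child(ren)
  node 5: 2 child(ren)
  node 2: 1 child(ren)
  node 1: 0 child(ren)
  node 45: 1 child(ren)
  node 24: 2 child(ren)
  node 22: 1 child(ren)
  node 15: 0 child(ren)
  node 28: 1 child(ren)
  node 32: 0 child(ren)
Matching nodes: [1, 15, 32]
Count of leaf nodes: 3


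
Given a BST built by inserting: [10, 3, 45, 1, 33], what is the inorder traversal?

Tree insertion order: [10, 3, 45, 1, 33]
Tree (level-order array): [10, 3, 45, 1, None, 33]
Inorder traversal: [1, 3, 10, 33, 45]


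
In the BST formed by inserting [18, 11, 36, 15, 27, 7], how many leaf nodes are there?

Tree built from: [18, 11, 36, 15, 27, 7]
Tree (level-order array): [18, 11, 36, 7, 15, 27]
Rule: A leaf has 0 children.
Per-node child counts:
  node 18: 2 child(ren)
  node 11: 2 child(ren)
  node 7: 0 child(ren)
  node 15: 0 child(ren)
  node 36: 1 child(ren)
  node 27: 0 child(ren)
Matching nodes: [7, 15, 27]
Count of leaf nodes: 3


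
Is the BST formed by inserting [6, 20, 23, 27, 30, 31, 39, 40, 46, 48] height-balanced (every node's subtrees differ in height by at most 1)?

Tree (level-order array): [6, None, 20, None, 23, None, 27, None, 30, None, 31, None, 39, None, 40, None, 46, None, 48]
Definition: a tree is height-balanced if, at every node, |h(left) - h(right)| <= 1 (empty subtree has height -1).
Bottom-up per-node check:
  node 48: h_left=-1, h_right=-1, diff=0 [OK], height=0
  node 46: h_left=-1, h_right=0, diff=1 [OK], height=1
  node 40: h_left=-1, h_right=1, diff=2 [FAIL (|-1-1|=2 > 1)], height=2
  node 39: h_left=-1, h_right=2, diff=3 [FAIL (|-1-2|=3 > 1)], height=3
  node 31: h_left=-1, h_right=3, diff=4 [FAIL (|-1-3|=4 > 1)], height=4
  node 30: h_left=-1, h_right=4, diff=5 [FAIL (|-1-4|=5 > 1)], height=5
  node 27: h_left=-1, h_right=5, diff=6 [FAIL (|-1-5|=6 > 1)], height=6
  node 23: h_left=-1, h_right=6, diff=7 [FAIL (|-1-6|=7 > 1)], height=7
  node 20: h_left=-1, h_right=7, diff=8 [FAIL (|-1-7|=8 > 1)], height=8
  node 6: h_left=-1, h_right=8, diff=9 [FAIL (|-1-8|=9 > 1)], height=9
Node 40 violates the condition: |-1 - 1| = 2 > 1.
Result: Not balanced


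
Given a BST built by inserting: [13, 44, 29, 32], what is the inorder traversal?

Tree insertion order: [13, 44, 29, 32]
Tree (level-order array): [13, None, 44, 29, None, None, 32]
Inorder traversal: [13, 29, 32, 44]


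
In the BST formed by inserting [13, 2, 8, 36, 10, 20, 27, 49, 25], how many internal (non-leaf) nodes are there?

Tree built from: [13, 2, 8, 36, 10, 20, 27, 49, 25]
Tree (level-order array): [13, 2, 36, None, 8, 20, 49, None, 10, None, 27, None, None, None, None, 25]
Rule: An internal node has at least one child.
Per-node child counts:
  node 13: 2 child(ren)
  node 2: 1 child(ren)
  node 8: 1 child(ren)
  node 10: 0 child(ren)
  node 36: 2 child(ren)
  node 20: 1 child(ren)
  node 27: 1 child(ren)
  node 25: 0 child(ren)
  node 49: 0 child(ren)
Matching nodes: [13, 2, 8, 36, 20, 27]
Count of internal (non-leaf) nodes: 6


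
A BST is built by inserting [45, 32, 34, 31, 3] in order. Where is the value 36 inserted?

Starting tree (level order): [45, 32, None, 31, 34, 3]
Insertion path: 45 -> 32 -> 34
Result: insert 36 as right child of 34
Final tree (level order): [45, 32, None, 31, 34, 3, None, None, 36]


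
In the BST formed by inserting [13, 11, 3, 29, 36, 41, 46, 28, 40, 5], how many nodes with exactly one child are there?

Tree built from: [13, 11, 3, 29, 36, 41, 46, 28, 40, 5]
Tree (level-order array): [13, 11, 29, 3, None, 28, 36, None, 5, None, None, None, 41, None, None, 40, 46]
Rule: These are nodes with exactly 1 non-null child.
Per-node child counts:
  node 13: 2 child(ren)
  node 11: 1 child(ren)
  node 3: 1 child(ren)
  node 5: 0 child(ren)
  node 29: 2 child(ren)
  node 28: 0 child(ren)
  node 36: 1 child(ren)
  node 41: 2 child(ren)
  node 40: 0 child(ren)
  node 46: 0 child(ren)
Matching nodes: [11, 3, 36]
Count of nodes with exactly one child: 3


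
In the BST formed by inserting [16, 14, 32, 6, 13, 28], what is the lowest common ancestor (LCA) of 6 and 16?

Tree insertion order: [16, 14, 32, 6, 13, 28]
Tree (level-order array): [16, 14, 32, 6, None, 28, None, None, 13]
In a BST, the LCA of p=6, q=16 is the first node v on the
root-to-leaf path with p <= v <= q (go left if both < v, right if both > v).
Walk from root:
  at 16: 6 <= 16 <= 16, this is the LCA
LCA = 16


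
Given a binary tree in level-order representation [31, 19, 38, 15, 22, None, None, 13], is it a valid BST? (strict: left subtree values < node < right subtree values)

Level-order array: [31, 19, 38, 15, 22, None, None, 13]
Validate using subtree bounds (lo, hi): at each node, require lo < value < hi,
then recurse left with hi=value and right with lo=value.
Preorder trace (stopping at first violation):
  at node 31 with bounds (-inf, +inf): OK
  at node 19 with bounds (-inf, 31): OK
  at node 15 with bounds (-inf, 19): OK
  at node 13 with bounds (-inf, 15): OK
  at node 22 with bounds (19, 31): OK
  at node 38 with bounds (31, +inf): OK
No violation found at any node.
Result: Valid BST


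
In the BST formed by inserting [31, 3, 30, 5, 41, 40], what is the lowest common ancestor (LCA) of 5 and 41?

Tree insertion order: [31, 3, 30, 5, 41, 40]
Tree (level-order array): [31, 3, 41, None, 30, 40, None, 5]
In a BST, the LCA of p=5, q=41 is the first node v on the
root-to-leaf path with p <= v <= q (go left if both < v, right if both > v).
Walk from root:
  at 31: 5 <= 31 <= 41, this is the LCA
LCA = 31


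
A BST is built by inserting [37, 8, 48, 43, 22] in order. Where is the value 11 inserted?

Starting tree (level order): [37, 8, 48, None, 22, 43]
Insertion path: 37 -> 8 -> 22
Result: insert 11 as left child of 22
Final tree (level order): [37, 8, 48, None, 22, 43, None, 11]


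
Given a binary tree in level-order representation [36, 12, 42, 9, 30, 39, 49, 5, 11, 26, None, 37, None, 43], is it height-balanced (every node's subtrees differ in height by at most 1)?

Tree (level-order array): [36, 12, 42, 9, 30, 39, 49, 5, 11, 26, None, 37, None, 43]
Definition: a tree is height-balanced if, at every node, |h(left) - h(right)| <= 1 (empty subtree has height -1).
Bottom-up per-node check:
  node 5: h_left=-1, h_right=-1, diff=0 [OK], height=0
  node 11: h_left=-1, h_right=-1, diff=0 [OK], height=0
  node 9: h_left=0, h_right=0, diff=0 [OK], height=1
  node 26: h_left=-1, h_right=-1, diff=0 [OK], height=0
  node 30: h_left=0, h_right=-1, diff=1 [OK], height=1
  node 12: h_left=1, h_right=1, diff=0 [OK], height=2
  node 37: h_left=-1, h_right=-1, diff=0 [OK], height=0
  node 39: h_left=0, h_right=-1, diff=1 [OK], height=1
  node 43: h_left=-1, h_right=-1, diff=0 [OK], height=0
  node 49: h_left=0, h_right=-1, diff=1 [OK], height=1
  node 42: h_left=1, h_right=1, diff=0 [OK], height=2
  node 36: h_left=2, h_right=2, diff=0 [OK], height=3
All nodes satisfy the balance condition.
Result: Balanced


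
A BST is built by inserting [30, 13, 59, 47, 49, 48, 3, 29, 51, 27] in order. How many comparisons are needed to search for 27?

Search path for 27: 30 -> 13 -> 29 -> 27
Found: True
Comparisons: 4


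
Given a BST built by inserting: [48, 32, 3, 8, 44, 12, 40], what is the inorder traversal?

Tree insertion order: [48, 32, 3, 8, 44, 12, 40]
Tree (level-order array): [48, 32, None, 3, 44, None, 8, 40, None, None, 12]
Inorder traversal: [3, 8, 12, 32, 40, 44, 48]


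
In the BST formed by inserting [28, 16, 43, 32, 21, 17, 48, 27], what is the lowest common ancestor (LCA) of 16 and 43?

Tree insertion order: [28, 16, 43, 32, 21, 17, 48, 27]
Tree (level-order array): [28, 16, 43, None, 21, 32, 48, 17, 27]
In a BST, the LCA of p=16, q=43 is the first node v on the
root-to-leaf path with p <= v <= q (go left if both < v, right if both > v).
Walk from root:
  at 28: 16 <= 28 <= 43, this is the LCA
LCA = 28


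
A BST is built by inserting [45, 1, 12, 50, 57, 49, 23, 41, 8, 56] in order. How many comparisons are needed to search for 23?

Search path for 23: 45 -> 1 -> 12 -> 23
Found: True
Comparisons: 4


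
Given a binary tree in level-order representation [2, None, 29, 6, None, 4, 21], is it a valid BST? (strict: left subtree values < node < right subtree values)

Level-order array: [2, None, 29, 6, None, 4, 21]
Validate using subtree bounds (lo, hi): at each node, require lo < value < hi,
then recurse left with hi=value and right with lo=value.
Preorder trace (stopping at first violation):
  at node 2 with bounds (-inf, +inf): OK
  at node 29 with bounds (2, +inf): OK
  at node 6 with bounds (2, 29): OK
  at node 4 with bounds (2, 6): OK
  at node 21 with bounds (6, 29): OK
No violation found at any node.
Result: Valid BST


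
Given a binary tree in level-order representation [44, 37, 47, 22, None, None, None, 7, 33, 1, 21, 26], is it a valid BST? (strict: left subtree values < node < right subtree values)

Level-order array: [44, 37, 47, 22, None, None, None, 7, 33, 1, 21, 26]
Validate using subtree bounds (lo, hi): at each node, require lo < value < hi,
then recurse left with hi=value and right with lo=value.
Preorder trace (stopping at first violation):
  at node 44 with bounds (-inf, +inf): OK
  at node 37 with bounds (-inf, 44): OK
  at node 22 with bounds (-inf, 37): OK
  at node 7 with bounds (-inf, 22): OK
  at node 1 with bounds (-inf, 7): OK
  at node 21 with bounds (7, 22): OK
  at node 33 with bounds (22, 37): OK
  at node 26 with bounds (22, 33): OK
  at node 47 with bounds (44, +inf): OK
No violation found at any node.
Result: Valid BST


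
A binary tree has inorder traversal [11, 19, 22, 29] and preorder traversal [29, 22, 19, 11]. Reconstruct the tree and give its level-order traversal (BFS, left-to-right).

Inorder:  [11, 19, 22, 29]
Preorder: [29, 22, 19, 11]
Algorithm: preorder visits root first, so consume preorder in order;
for each root, split the current inorder slice at that value into
left-subtree inorder and right-subtree inorder, then recurse.
Recursive splits:
  root=29; inorder splits into left=[11, 19, 22], right=[]
  root=22; inorder splits into left=[11, 19], right=[]
  root=19; inorder splits into left=[11], right=[]
  root=11; inorder splits into left=[], right=[]
Reconstructed level-order: [29, 22, 19, 11]


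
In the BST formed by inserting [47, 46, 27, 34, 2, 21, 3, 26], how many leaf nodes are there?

Tree built from: [47, 46, 27, 34, 2, 21, 3, 26]
Tree (level-order array): [47, 46, None, 27, None, 2, 34, None, 21, None, None, 3, 26]
Rule: A leaf has 0 children.
Per-node child counts:
  node 47: 1 child(ren)
  node 46: 1 child(ren)
  node 27: 2 child(ren)
  node 2: 1 child(ren)
  node 21: 2 child(ren)
  node 3: 0 child(ren)
  node 26: 0 child(ren)
  node 34: 0 child(ren)
Matching nodes: [3, 26, 34]
Count of leaf nodes: 3


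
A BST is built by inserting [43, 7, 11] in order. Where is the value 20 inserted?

Starting tree (level order): [43, 7, None, None, 11]
Insertion path: 43 -> 7 -> 11
Result: insert 20 as right child of 11
Final tree (level order): [43, 7, None, None, 11, None, 20]


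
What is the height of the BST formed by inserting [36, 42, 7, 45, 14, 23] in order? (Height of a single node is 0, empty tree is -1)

Insertion order: [36, 42, 7, 45, 14, 23]
Tree (level-order array): [36, 7, 42, None, 14, None, 45, None, 23]
Compute height bottom-up (empty subtree = -1):
  height(23) = 1 + max(-1, -1) = 0
  height(14) = 1 + max(-1, 0) = 1
  height(7) = 1 + max(-1, 1) = 2
  height(45) = 1 + max(-1, -1) = 0
  height(42) = 1 + max(-1, 0) = 1
  height(36) = 1 + max(2, 1) = 3
Height = 3


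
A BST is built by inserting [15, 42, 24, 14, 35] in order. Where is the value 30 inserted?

Starting tree (level order): [15, 14, 42, None, None, 24, None, None, 35]
Insertion path: 15 -> 42 -> 24 -> 35
Result: insert 30 as left child of 35
Final tree (level order): [15, 14, 42, None, None, 24, None, None, 35, 30]


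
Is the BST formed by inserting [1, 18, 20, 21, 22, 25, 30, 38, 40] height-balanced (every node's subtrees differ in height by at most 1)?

Tree (level-order array): [1, None, 18, None, 20, None, 21, None, 22, None, 25, None, 30, None, 38, None, 40]
Definition: a tree is height-balanced if, at every node, |h(left) - h(right)| <= 1 (empty subtree has height -1).
Bottom-up per-node check:
  node 40: h_left=-1, h_right=-1, diff=0 [OK], height=0
  node 38: h_left=-1, h_right=0, diff=1 [OK], height=1
  node 30: h_left=-1, h_right=1, diff=2 [FAIL (|-1-1|=2 > 1)], height=2
  node 25: h_left=-1, h_right=2, diff=3 [FAIL (|-1-2|=3 > 1)], height=3
  node 22: h_left=-1, h_right=3, diff=4 [FAIL (|-1-3|=4 > 1)], height=4
  node 21: h_left=-1, h_right=4, diff=5 [FAIL (|-1-4|=5 > 1)], height=5
  node 20: h_left=-1, h_right=5, diff=6 [FAIL (|-1-5|=6 > 1)], height=6
  node 18: h_left=-1, h_right=6, diff=7 [FAIL (|-1-6|=7 > 1)], height=7
  node 1: h_left=-1, h_right=7, diff=8 [FAIL (|-1-7|=8 > 1)], height=8
Node 30 violates the condition: |-1 - 1| = 2 > 1.
Result: Not balanced


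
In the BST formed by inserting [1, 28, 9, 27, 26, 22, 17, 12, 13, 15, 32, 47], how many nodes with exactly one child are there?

Tree built from: [1, 28, 9, 27, 26, 22, 17, 12, 13, 15, 32, 47]
Tree (level-order array): [1, None, 28, 9, 32, None, 27, None, 47, 26, None, None, None, 22, None, 17, None, 12, None, None, 13, None, 15]
Rule: These are nodes with exactly 1 non-null child.
Per-node child counts:
  node 1: 1 child(ren)
  node 28: 2 child(ren)
  node 9: 1 child(ren)
  node 27: 1 child(ren)
  node 26: 1 child(ren)
  node 22: 1 child(ren)
  node 17: 1 child(ren)
  node 12: 1 child(ren)
  node 13: 1 child(ren)
  node 15: 0 child(ren)
  node 32: 1 child(ren)
  node 47: 0 child(ren)
Matching nodes: [1, 9, 27, 26, 22, 17, 12, 13, 32]
Count of nodes with exactly one child: 9


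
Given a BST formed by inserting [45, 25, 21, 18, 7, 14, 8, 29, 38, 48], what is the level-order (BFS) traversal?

Tree insertion order: [45, 25, 21, 18, 7, 14, 8, 29, 38, 48]
Tree (level-order array): [45, 25, 48, 21, 29, None, None, 18, None, None, 38, 7, None, None, None, None, 14, 8]
BFS from the root, enqueuing left then right child of each popped node:
  queue [45] -> pop 45, enqueue [25, 48], visited so far: [45]
  queue [25, 48] -> pop 25, enqueue [21, 29], visited so far: [45, 25]
  queue [48, 21, 29] -> pop 48, enqueue [none], visited so far: [45, 25, 48]
  queue [21, 29] -> pop 21, enqueue [18], visited so far: [45, 25, 48, 21]
  queue [29, 18] -> pop 29, enqueue [38], visited so far: [45, 25, 48, 21, 29]
  queue [18, 38] -> pop 18, enqueue [7], visited so far: [45, 25, 48, 21, 29, 18]
  queue [38, 7] -> pop 38, enqueue [none], visited so far: [45, 25, 48, 21, 29, 18, 38]
  queue [7] -> pop 7, enqueue [14], visited so far: [45, 25, 48, 21, 29, 18, 38, 7]
  queue [14] -> pop 14, enqueue [8], visited so far: [45, 25, 48, 21, 29, 18, 38, 7, 14]
  queue [8] -> pop 8, enqueue [none], visited so far: [45, 25, 48, 21, 29, 18, 38, 7, 14, 8]
Result: [45, 25, 48, 21, 29, 18, 38, 7, 14, 8]


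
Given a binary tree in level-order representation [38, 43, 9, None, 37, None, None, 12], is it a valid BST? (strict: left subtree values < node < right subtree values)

Level-order array: [38, 43, 9, None, 37, None, None, 12]
Validate using subtree bounds (lo, hi): at each node, require lo < value < hi,
then recurse left with hi=value and right with lo=value.
Preorder trace (stopping at first violation):
  at node 38 with bounds (-inf, +inf): OK
  at node 43 with bounds (-inf, 38): VIOLATION
Node 43 violates its bound: not (-inf < 43 < 38).
Result: Not a valid BST


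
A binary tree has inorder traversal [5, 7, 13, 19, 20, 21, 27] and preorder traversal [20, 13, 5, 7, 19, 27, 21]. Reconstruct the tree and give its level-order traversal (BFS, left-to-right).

Inorder:  [5, 7, 13, 19, 20, 21, 27]
Preorder: [20, 13, 5, 7, 19, 27, 21]
Algorithm: preorder visits root first, so consume preorder in order;
for each root, split the current inorder slice at that value into
left-subtree inorder and right-subtree inorder, then recurse.
Recursive splits:
  root=20; inorder splits into left=[5, 7, 13, 19], right=[21, 27]
  root=13; inorder splits into left=[5, 7], right=[19]
  root=5; inorder splits into left=[], right=[7]
  root=7; inorder splits into left=[], right=[]
  root=19; inorder splits into left=[], right=[]
  root=27; inorder splits into left=[21], right=[]
  root=21; inorder splits into left=[], right=[]
Reconstructed level-order: [20, 13, 27, 5, 19, 21, 7]


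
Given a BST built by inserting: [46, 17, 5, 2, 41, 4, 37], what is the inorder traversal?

Tree insertion order: [46, 17, 5, 2, 41, 4, 37]
Tree (level-order array): [46, 17, None, 5, 41, 2, None, 37, None, None, 4]
Inorder traversal: [2, 4, 5, 17, 37, 41, 46]


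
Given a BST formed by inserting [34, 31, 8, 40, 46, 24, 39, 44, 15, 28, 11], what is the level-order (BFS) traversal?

Tree insertion order: [34, 31, 8, 40, 46, 24, 39, 44, 15, 28, 11]
Tree (level-order array): [34, 31, 40, 8, None, 39, 46, None, 24, None, None, 44, None, 15, 28, None, None, 11]
BFS from the root, enqueuing left then right child of each popped node:
  queue [34] -> pop 34, enqueue [31, 40], visited so far: [34]
  queue [31, 40] -> pop 31, enqueue [8], visited so far: [34, 31]
  queue [40, 8] -> pop 40, enqueue [39, 46], visited so far: [34, 31, 40]
  queue [8, 39, 46] -> pop 8, enqueue [24], visited so far: [34, 31, 40, 8]
  queue [39, 46, 24] -> pop 39, enqueue [none], visited so far: [34, 31, 40, 8, 39]
  queue [46, 24] -> pop 46, enqueue [44], visited so far: [34, 31, 40, 8, 39, 46]
  queue [24, 44] -> pop 24, enqueue [15, 28], visited so far: [34, 31, 40, 8, 39, 46, 24]
  queue [44, 15, 28] -> pop 44, enqueue [none], visited so far: [34, 31, 40, 8, 39, 46, 24, 44]
  queue [15, 28] -> pop 15, enqueue [11], visited so far: [34, 31, 40, 8, 39, 46, 24, 44, 15]
  queue [28, 11] -> pop 28, enqueue [none], visited so far: [34, 31, 40, 8, 39, 46, 24, 44, 15, 28]
  queue [11] -> pop 11, enqueue [none], visited so far: [34, 31, 40, 8, 39, 46, 24, 44, 15, 28, 11]
Result: [34, 31, 40, 8, 39, 46, 24, 44, 15, 28, 11]


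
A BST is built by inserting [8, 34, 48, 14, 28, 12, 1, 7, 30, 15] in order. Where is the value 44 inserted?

Starting tree (level order): [8, 1, 34, None, 7, 14, 48, None, None, 12, 28, None, None, None, None, 15, 30]
Insertion path: 8 -> 34 -> 48
Result: insert 44 as left child of 48
Final tree (level order): [8, 1, 34, None, 7, 14, 48, None, None, 12, 28, 44, None, None, None, 15, 30]


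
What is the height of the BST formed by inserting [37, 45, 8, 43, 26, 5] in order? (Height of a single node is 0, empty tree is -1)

Insertion order: [37, 45, 8, 43, 26, 5]
Tree (level-order array): [37, 8, 45, 5, 26, 43]
Compute height bottom-up (empty subtree = -1):
  height(5) = 1 + max(-1, -1) = 0
  height(26) = 1 + max(-1, -1) = 0
  height(8) = 1 + max(0, 0) = 1
  height(43) = 1 + max(-1, -1) = 0
  height(45) = 1 + max(0, -1) = 1
  height(37) = 1 + max(1, 1) = 2
Height = 2


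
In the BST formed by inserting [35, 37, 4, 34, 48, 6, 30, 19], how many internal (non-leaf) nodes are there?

Tree built from: [35, 37, 4, 34, 48, 6, 30, 19]
Tree (level-order array): [35, 4, 37, None, 34, None, 48, 6, None, None, None, None, 30, 19]
Rule: An internal node has at least one child.
Per-node child counts:
  node 35: 2 child(ren)
  node 4: 1 child(ren)
  node 34: 1 child(ren)
  node 6: 1 child(ren)
  node 30: 1 child(ren)
  node 19: 0 child(ren)
  node 37: 1 child(ren)
  node 48: 0 child(ren)
Matching nodes: [35, 4, 34, 6, 30, 37]
Count of internal (non-leaf) nodes: 6


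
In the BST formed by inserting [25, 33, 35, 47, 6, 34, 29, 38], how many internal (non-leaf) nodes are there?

Tree built from: [25, 33, 35, 47, 6, 34, 29, 38]
Tree (level-order array): [25, 6, 33, None, None, 29, 35, None, None, 34, 47, None, None, 38]
Rule: An internal node has at least one child.
Per-node child counts:
  node 25: 2 child(ren)
  node 6: 0 child(ren)
  node 33: 2 child(ren)
  node 29: 0 child(ren)
  node 35: 2 child(ren)
  node 34: 0 child(ren)
  node 47: 1 child(ren)
  node 38: 0 child(ren)
Matching nodes: [25, 33, 35, 47]
Count of internal (non-leaf) nodes: 4


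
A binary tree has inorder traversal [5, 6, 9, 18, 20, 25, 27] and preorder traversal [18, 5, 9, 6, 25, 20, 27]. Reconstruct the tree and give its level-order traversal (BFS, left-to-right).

Inorder:  [5, 6, 9, 18, 20, 25, 27]
Preorder: [18, 5, 9, 6, 25, 20, 27]
Algorithm: preorder visits root first, so consume preorder in order;
for each root, split the current inorder slice at that value into
left-subtree inorder and right-subtree inorder, then recurse.
Recursive splits:
  root=18; inorder splits into left=[5, 6, 9], right=[20, 25, 27]
  root=5; inorder splits into left=[], right=[6, 9]
  root=9; inorder splits into left=[6], right=[]
  root=6; inorder splits into left=[], right=[]
  root=25; inorder splits into left=[20], right=[27]
  root=20; inorder splits into left=[], right=[]
  root=27; inorder splits into left=[], right=[]
Reconstructed level-order: [18, 5, 25, 9, 20, 27, 6]


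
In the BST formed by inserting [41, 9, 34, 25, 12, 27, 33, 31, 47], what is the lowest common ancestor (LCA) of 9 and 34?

Tree insertion order: [41, 9, 34, 25, 12, 27, 33, 31, 47]
Tree (level-order array): [41, 9, 47, None, 34, None, None, 25, None, 12, 27, None, None, None, 33, 31]
In a BST, the LCA of p=9, q=34 is the first node v on the
root-to-leaf path with p <= v <= q (go left if both < v, right if both > v).
Walk from root:
  at 41: both 9 and 34 < 41, go left
  at 9: 9 <= 9 <= 34, this is the LCA
LCA = 9


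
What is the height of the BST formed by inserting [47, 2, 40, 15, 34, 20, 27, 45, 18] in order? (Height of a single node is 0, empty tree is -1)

Insertion order: [47, 2, 40, 15, 34, 20, 27, 45, 18]
Tree (level-order array): [47, 2, None, None, 40, 15, 45, None, 34, None, None, 20, None, 18, 27]
Compute height bottom-up (empty subtree = -1):
  height(18) = 1 + max(-1, -1) = 0
  height(27) = 1 + max(-1, -1) = 0
  height(20) = 1 + max(0, 0) = 1
  height(34) = 1 + max(1, -1) = 2
  height(15) = 1 + max(-1, 2) = 3
  height(45) = 1 + max(-1, -1) = 0
  height(40) = 1 + max(3, 0) = 4
  height(2) = 1 + max(-1, 4) = 5
  height(47) = 1 + max(5, -1) = 6
Height = 6


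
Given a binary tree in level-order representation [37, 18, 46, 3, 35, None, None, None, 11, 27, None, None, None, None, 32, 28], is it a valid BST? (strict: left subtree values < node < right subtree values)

Level-order array: [37, 18, 46, 3, 35, None, None, None, 11, 27, None, None, None, None, 32, 28]
Validate using subtree bounds (lo, hi): at each node, require lo < value < hi,
then recurse left with hi=value and right with lo=value.
Preorder trace (stopping at first violation):
  at node 37 with bounds (-inf, +inf): OK
  at node 18 with bounds (-inf, 37): OK
  at node 3 with bounds (-inf, 18): OK
  at node 11 with bounds (3, 18): OK
  at node 35 with bounds (18, 37): OK
  at node 27 with bounds (18, 35): OK
  at node 32 with bounds (27, 35): OK
  at node 28 with bounds (27, 32): OK
  at node 46 with bounds (37, +inf): OK
No violation found at any node.
Result: Valid BST


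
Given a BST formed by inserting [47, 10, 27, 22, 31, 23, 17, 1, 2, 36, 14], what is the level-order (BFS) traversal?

Tree insertion order: [47, 10, 27, 22, 31, 23, 17, 1, 2, 36, 14]
Tree (level-order array): [47, 10, None, 1, 27, None, 2, 22, 31, None, None, 17, 23, None, 36, 14]
BFS from the root, enqueuing left then right child of each popped node:
  queue [47] -> pop 47, enqueue [10], visited so far: [47]
  queue [10] -> pop 10, enqueue [1, 27], visited so far: [47, 10]
  queue [1, 27] -> pop 1, enqueue [2], visited so far: [47, 10, 1]
  queue [27, 2] -> pop 27, enqueue [22, 31], visited so far: [47, 10, 1, 27]
  queue [2, 22, 31] -> pop 2, enqueue [none], visited so far: [47, 10, 1, 27, 2]
  queue [22, 31] -> pop 22, enqueue [17, 23], visited so far: [47, 10, 1, 27, 2, 22]
  queue [31, 17, 23] -> pop 31, enqueue [36], visited so far: [47, 10, 1, 27, 2, 22, 31]
  queue [17, 23, 36] -> pop 17, enqueue [14], visited so far: [47, 10, 1, 27, 2, 22, 31, 17]
  queue [23, 36, 14] -> pop 23, enqueue [none], visited so far: [47, 10, 1, 27, 2, 22, 31, 17, 23]
  queue [36, 14] -> pop 36, enqueue [none], visited so far: [47, 10, 1, 27, 2, 22, 31, 17, 23, 36]
  queue [14] -> pop 14, enqueue [none], visited so far: [47, 10, 1, 27, 2, 22, 31, 17, 23, 36, 14]
Result: [47, 10, 1, 27, 2, 22, 31, 17, 23, 36, 14]


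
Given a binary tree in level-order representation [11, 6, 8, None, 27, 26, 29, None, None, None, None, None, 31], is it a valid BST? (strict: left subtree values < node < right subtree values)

Level-order array: [11, 6, 8, None, 27, 26, 29, None, None, None, None, None, 31]
Validate using subtree bounds (lo, hi): at each node, require lo < value < hi,
then recurse left with hi=value and right with lo=value.
Preorder trace (stopping at first violation):
  at node 11 with bounds (-inf, +inf): OK
  at node 6 with bounds (-inf, 11): OK
  at node 27 with bounds (6, 11): VIOLATION
Node 27 violates its bound: not (6 < 27 < 11).
Result: Not a valid BST


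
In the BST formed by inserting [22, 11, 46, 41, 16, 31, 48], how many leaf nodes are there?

Tree built from: [22, 11, 46, 41, 16, 31, 48]
Tree (level-order array): [22, 11, 46, None, 16, 41, 48, None, None, 31]
Rule: A leaf has 0 children.
Per-node child counts:
  node 22: 2 child(ren)
  node 11: 1 child(ren)
  node 16: 0 child(ren)
  node 46: 2 child(ren)
  node 41: 1 child(ren)
  node 31: 0 child(ren)
  node 48: 0 child(ren)
Matching nodes: [16, 31, 48]
Count of leaf nodes: 3


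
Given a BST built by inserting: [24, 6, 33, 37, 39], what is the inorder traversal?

Tree insertion order: [24, 6, 33, 37, 39]
Tree (level-order array): [24, 6, 33, None, None, None, 37, None, 39]
Inorder traversal: [6, 24, 33, 37, 39]


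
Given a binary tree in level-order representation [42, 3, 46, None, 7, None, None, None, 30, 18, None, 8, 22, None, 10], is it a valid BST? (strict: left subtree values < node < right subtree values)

Level-order array: [42, 3, 46, None, 7, None, None, None, 30, 18, None, 8, 22, None, 10]
Validate using subtree bounds (lo, hi): at each node, require lo < value < hi,
then recurse left with hi=value and right with lo=value.
Preorder trace (stopping at first violation):
  at node 42 with bounds (-inf, +inf): OK
  at node 3 with bounds (-inf, 42): OK
  at node 7 with bounds (3, 42): OK
  at node 30 with bounds (7, 42): OK
  at node 18 with bounds (7, 30): OK
  at node 8 with bounds (7, 18): OK
  at node 10 with bounds (8, 18): OK
  at node 22 with bounds (18, 30): OK
  at node 46 with bounds (42, +inf): OK
No violation found at any node.
Result: Valid BST


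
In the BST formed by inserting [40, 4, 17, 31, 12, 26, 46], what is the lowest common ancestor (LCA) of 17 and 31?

Tree insertion order: [40, 4, 17, 31, 12, 26, 46]
Tree (level-order array): [40, 4, 46, None, 17, None, None, 12, 31, None, None, 26]
In a BST, the LCA of p=17, q=31 is the first node v on the
root-to-leaf path with p <= v <= q (go left if both < v, right if both > v).
Walk from root:
  at 40: both 17 and 31 < 40, go left
  at 4: both 17 and 31 > 4, go right
  at 17: 17 <= 17 <= 31, this is the LCA
LCA = 17


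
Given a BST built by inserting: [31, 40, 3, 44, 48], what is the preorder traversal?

Tree insertion order: [31, 40, 3, 44, 48]
Tree (level-order array): [31, 3, 40, None, None, None, 44, None, 48]
Preorder traversal: [31, 3, 40, 44, 48]


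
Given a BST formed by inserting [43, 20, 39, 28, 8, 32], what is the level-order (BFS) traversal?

Tree insertion order: [43, 20, 39, 28, 8, 32]
Tree (level-order array): [43, 20, None, 8, 39, None, None, 28, None, None, 32]
BFS from the root, enqueuing left then right child of each popped node:
  queue [43] -> pop 43, enqueue [20], visited so far: [43]
  queue [20] -> pop 20, enqueue [8, 39], visited so far: [43, 20]
  queue [8, 39] -> pop 8, enqueue [none], visited so far: [43, 20, 8]
  queue [39] -> pop 39, enqueue [28], visited so far: [43, 20, 8, 39]
  queue [28] -> pop 28, enqueue [32], visited so far: [43, 20, 8, 39, 28]
  queue [32] -> pop 32, enqueue [none], visited so far: [43, 20, 8, 39, 28, 32]
Result: [43, 20, 8, 39, 28, 32]


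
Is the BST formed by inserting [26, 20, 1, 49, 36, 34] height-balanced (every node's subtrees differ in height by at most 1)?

Tree (level-order array): [26, 20, 49, 1, None, 36, None, None, None, 34]
Definition: a tree is height-balanced if, at every node, |h(left) - h(right)| <= 1 (empty subtree has height -1).
Bottom-up per-node check:
  node 1: h_left=-1, h_right=-1, diff=0 [OK], height=0
  node 20: h_left=0, h_right=-1, diff=1 [OK], height=1
  node 34: h_left=-1, h_right=-1, diff=0 [OK], height=0
  node 36: h_left=0, h_right=-1, diff=1 [OK], height=1
  node 49: h_left=1, h_right=-1, diff=2 [FAIL (|1--1|=2 > 1)], height=2
  node 26: h_left=1, h_right=2, diff=1 [OK], height=3
Node 49 violates the condition: |1 - -1| = 2 > 1.
Result: Not balanced


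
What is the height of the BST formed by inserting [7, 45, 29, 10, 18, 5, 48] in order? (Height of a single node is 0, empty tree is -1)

Insertion order: [7, 45, 29, 10, 18, 5, 48]
Tree (level-order array): [7, 5, 45, None, None, 29, 48, 10, None, None, None, None, 18]
Compute height bottom-up (empty subtree = -1):
  height(5) = 1 + max(-1, -1) = 0
  height(18) = 1 + max(-1, -1) = 0
  height(10) = 1 + max(-1, 0) = 1
  height(29) = 1 + max(1, -1) = 2
  height(48) = 1 + max(-1, -1) = 0
  height(45) = 1 + max(2, 0) = 3
  height(7) = 1 + max(0, 3) = 4
Height = 4


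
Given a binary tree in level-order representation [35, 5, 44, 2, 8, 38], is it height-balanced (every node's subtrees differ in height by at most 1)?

Tree (level-order array): [35, 5, 44, 2, 8, 38]
Definition: a tree is height-balanced if, at every node, |h(left) - h(right)| <= 1 (empty subtree has height -1).
Bottom-up per-node check:
  node 2: h_left=-1, h_right=-1, diff=0 [OK], height=0
  node 8: h_left=-1, h_right=-1, diff=0 [OK], height=0
  node 5: h_left=0, h_right=0, diff=0 [OK], height=1
  node 38: h_left=-1, h_right=-1, diff=0 [OK], height=0
  node 44: h_left=0, h_right=-1, diff=1 [OK], height=1
  node 35: h_left=1, h_right=1, diff=0 [OK], height=2
All nodes satisfy the balance condition.
Result: Balanced


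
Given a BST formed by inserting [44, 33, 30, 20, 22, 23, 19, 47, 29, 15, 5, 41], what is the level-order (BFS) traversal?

Tree insertion order: [44, 33, 30, 20, 22, 23, 19, 47, 29, 15, 5, 41]
Tree (level-order array): [44, 33, 47, 30, 41, None, None, 20, None, None, None, 19, 22, 15, None, None, 23, 5, None, None, 29]
BFS from the root, enqueuing left then right child of each popped node:
  queue [44] -> pop 44, enqueue [33, 47], visited so far: [44]
  queue [33, 47] -> pop 33, enqueue [30, 41], visited so far: [44, 33]
  queue [47, 30, 41] -> pop 47, enqueue [none], visited so far: [44, 33, 47]
  queue [30, 41] -> pop 30, enqueue [20], visited so far: [44, 33, 47, 30]
  queue [41, 20] -> pop 41, enqueue [none], visited so far: [44, 33, 47, 30, 41]
  queue [20] -> pop 20, enqueue [19, 22], visited so far: [44, 33, 47, 30, 41, 20]
  queue [19, 22] -> pop 19, enqueue [15], visited so far: [44, 33, 47, 30, 41, 20, 19]
  queue [22, 15] -> pop 22, enqueue [23], visited so far: [44, 33, 47, 30, 41, 20, 19, 22]
  queue [15, 23] -> pop 15, enqueue [5], visited so far: [44, 33, 47, 30, 41, 20, 19, 22, 15]
  queue [23, 5] -> pop 23, enqueue [29], visited so far: [44, 33, 47, 30, 41, 20, 19, 22, 15, 23]
  queue [5, 29] -> pop 5, enqueue [none], visited so far: [44, 33, 47, 30, 41, 20, 19, 22, 15, 23, 5]
  queue [29] -> pop 29, enqueue [none], visited so far: [44, 33, 47, 30, 41, 20, 19, 22, 15, 23, 5, 29]
Result: [44, 33, 47, 30, 41, 20, 19, 22, 15, 23, 5, 29]


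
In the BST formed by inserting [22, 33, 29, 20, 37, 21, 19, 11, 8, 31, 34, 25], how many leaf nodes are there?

Tree built from: [22, 33, 29, 20, 37, 21, 19, 11, 8, 31, 34, 25]
Tree (level-order array): [22, 20, 33, 19, 21, 29, 37, 11, None, None, None, 25, 31, 34, None, 8]
Rule: A leaf has 0 children.
Per-node child counts:
  node 22: 2 child(ren)
  node 20: 2 child(ren)
  node 19: 1 child(ren)
  node 11: 1 child(ren)
  node 8: 0 child(ren)
  node 21: 0 child(ren)
  node 33: 2 child(ren)
  node 29: 2 child(ren)
  node 25: 0 child(ren)
  node 31: 0 child(ren)
  node 37: 1 child(ren)
  node 34: 0 child(ren)
Matching nodes: [8, 21, 25, 31, 34]
Count of leaf nodes: 5


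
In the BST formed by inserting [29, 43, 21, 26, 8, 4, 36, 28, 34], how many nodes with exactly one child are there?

Tree built from: [29, 43, 21, 26, 8, 4, 36, 28, 34]
Tree (level-order array): [29, 21, 43, 8, 26, 36, None, 4, None, None, 28, 34]
Rule: These are nodes with exactly 1 non-null child.
Per-node child counts:
  node 29: 2 child(ren)
  node 21: 2 child(ren)
  node 8: 1 child(ren)
  node 4: 0 child(ren)
  node 26: 1 child(ren)
  node 28: 0 child(ren)
  node 43: 1 child(ren)
  node 36: 1 child(ren)
  node 34: 0 child(ren)
Matching nodes: [8, 26, 43, 36]
Count of nodes with exactly one child: 4


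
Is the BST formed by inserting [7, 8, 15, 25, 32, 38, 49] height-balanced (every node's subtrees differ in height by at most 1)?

Tree (level-order array): [7, None, 8, None, 15, None, 25, None, 32, None, 38, None, 49]
Definition: a tree is height-balanced if, at every node, |h(left) - h(right)| <= 1 (empty subtree has height -1).
Bottom-up per-node check:
  node 49: h_left=-1, h_right=-1, diff=0 [OK], height=0
  node 38: h_left=-1, h_right=0, diff=1 [OK], height=1
  node 32: h_left=-1, h_right=1, diff=2 [FAIL (|-1-1|=2 > 1)], height=2
  node 25: h_left=-1, h_right=2, diff=3 [FAIL (|-1-2|=3 > 1)], height=3
  node 15: h_left=-1, h_right=3, diff=4 [FAIL (|-1-3|=4 > 1)], height=4
  node 8: h_left=-1, h_right=4, diff=5 [FAIL (|-1-4|=5 > 1)], height=5
  node 7: h_left=-1, h_right=5, diff=6 [FAIL (|-1-5|=6 > 1)], height=6
Node 32 violates the condition: |-1 - 1| = 2 > 1.
Result: Not balanced


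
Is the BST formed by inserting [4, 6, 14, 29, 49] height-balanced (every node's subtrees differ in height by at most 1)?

Tree (level-order array): [4, None, 6, None, 14, None, 29, None, 49]
Definition: a tree is height-balanced if, at every node, |h(left) - h(right)| <= 1 (empty subtree has height -1).
Bottom-up per-node check:
  node 49: h_left=-1, h_right=-1, diff=0 [OK], height=0
  node 29: h_left=-1, h_right=0, diff=1 [OK], height=1
  node 14: h_left=-1, h_right=1, diff=2 [FAIL (|-1-1|=2 > 1)], height=2
  node 6: h_left=-1, h_right=2, diff=3 [FAIL (|-1-2|=3 > 1)], height=3
  node 4: h_left=-1, h_right=3, diff=4 [FAIL (|-1-3|=4 > 1)], height=4
Node 14 violates the condition: |-1 - 1| = 2 > 1.
Result: Not balanced


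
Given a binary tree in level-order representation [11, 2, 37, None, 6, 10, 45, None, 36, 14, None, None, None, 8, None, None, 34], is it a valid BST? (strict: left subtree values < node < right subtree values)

Level-order array: [11, 2, 37, None, 6, 10, 45, None, 36, 14, None, None, None, 8, None, None, 34]
Validate using subtree bounds (lo, hi): at each node, require lo < value < hi,
then recurse left with hi=value and right with lo=value.
Preorder trace (stopping at first violation):
  at node 11 with bounds (-inf, +inf): OK
  at node 2 with bounds (-inf, 11): OK
  at node 6 with bounds (2, 11): OK
  at node 36 with bounds (6, 11): VIOLATION
Node 36 violates its bound: not (6 < 36 < 11).
Result: Not a valid BST
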